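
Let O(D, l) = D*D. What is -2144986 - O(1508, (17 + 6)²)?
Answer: -4419050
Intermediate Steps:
O(D, l) = D²
-2144986 - O(1508, (17 + 6)²) = -2144986 - 1*1508² = -2144986 - 1*2274064 = -2144986 - 2274064 = -4419050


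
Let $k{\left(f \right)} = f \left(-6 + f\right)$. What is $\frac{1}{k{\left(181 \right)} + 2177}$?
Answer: $\frac{1}{33852} \approx 2.954 \cdot 10^{-5}$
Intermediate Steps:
$\frac{1}{k{\left(181 \right)} + 2177} = \frac{1}{181 \left(-6 + 181\right) + 2177} = \frac{1}{181 \cdot 175 + 2177} = \frac{1}{31675 + 2177} = \frac{1}{33852}$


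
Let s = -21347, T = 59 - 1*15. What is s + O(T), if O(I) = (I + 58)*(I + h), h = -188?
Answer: -36035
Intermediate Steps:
T = 44 (T = 59 - 15 = 44)
O(I) = (-188 + I)*(58 + I) (O(I) = (I + 58)*(I - 188) = (58 + I)*(-188 + I) = (-188 + I)*(58 + I))
s + O(T) = -21347 + (-10904 + 44**2 - 130*44) = -21347 + (-10904 + 1936 - 5720) = -21347 - 14688 = -36035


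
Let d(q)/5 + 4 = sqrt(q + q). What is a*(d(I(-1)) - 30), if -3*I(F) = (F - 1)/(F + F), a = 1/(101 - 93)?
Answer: -25/4 + 5*I*sqrt(6)/24 ≈ -6.25 + 0.51031*I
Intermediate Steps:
a = 1/8 ≈ 0.12500
I(F) = -(-1 + F)/(6*F) (I(F) = -(F - 1)/(3*(F + F)) = -(-1 + F)/(3*(2*F)) = -(-1 + F)*1/(2*F)/3 = -(-1 + F)/(6*F))
d(q) = -20 + 5*sqrt(2)*sqrt(q) (d(q) = -20 + 5*sqrt(q + q) = -20 + 5*sqrt(2*q) = -20 + 5*(sqrt(2)*sqrt(q)) = -20 + 5*sqrt(2)*sqrt(q))
a*(d(I(-1)) - 30) = ((-20 + 5*sqrt(2)*sqrt((1/6)*(1 - 1*(-1))/(-1))) - 30)/8 = ((-20 + 5*sqrt(2)*sqrt((1/6)*(-1)*(1 + 1))) - 30)/8 = ((-20 + 5*sqrt(2)*sqrt((1/6)*(-1)*2)) - 30)/8 = ((-20 + 5*sqrt(2)*sqrt(-1/3)) - 30)/8 = ((-20 + 5*sqrt(2)*(I*sqrt(3)/3)) - 30)/8 = ((-20 + 5*I*sqrt(6)/3) - 30)/8 = (-50 + 5*I*sqrt(6)/3)/8 = -25/4 + 5*I*sqrt(6)/24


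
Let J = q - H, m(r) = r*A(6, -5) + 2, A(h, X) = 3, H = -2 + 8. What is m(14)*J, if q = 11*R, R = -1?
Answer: -748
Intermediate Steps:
H = 6
q = -11 (q = 11*(-1) = -11)
m(r) = 2 + 3*r (m(r) = r*3 + 2 = 3*r + 2 = 2 + 3*r)
J = -17 (J = -11 - 1*6 = -11 - 6 = -17)
m(14)*J = (2 + 3*14)*(-17) = (2 + 42)*(-17) = 44*(-17) = -748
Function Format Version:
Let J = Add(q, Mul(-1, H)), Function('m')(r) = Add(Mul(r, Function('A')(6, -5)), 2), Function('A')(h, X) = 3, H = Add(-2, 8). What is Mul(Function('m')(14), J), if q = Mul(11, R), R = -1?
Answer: -748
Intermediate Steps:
H = 6
q = -11 (q = Mul(11, -1) = -11)
Function('m')(r) = Add(2, Mul(3, r)) (Function('m')(r) = Add(Mul(r, 3), 2) = Add(Mul(3, r), 2) = Add(2, Mul(3, r)))
J = -17 (J = Add(-11, Mul(-1, 6)) = Add(-11, -6) = -17)
Mul(Function('m')(14), J) = Mul(Add(2, Mul(3, 14)), -17) = Mul(Add(2, 42), -17) = Mul(44, -17) = -748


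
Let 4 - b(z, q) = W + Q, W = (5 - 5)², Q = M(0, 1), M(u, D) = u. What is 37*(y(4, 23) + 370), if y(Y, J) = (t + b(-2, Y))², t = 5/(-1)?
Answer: 13727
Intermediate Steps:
Q = 0
W = 0 (W = 0² = 0)
b(z, q) = 4 (b(z, q) = 4 - (0 + 0) = 4 - 1*0 = 4 + 0 = 4)
t = -5 (t = 5*(-1) = -5)
y(Y, J) = 1 (y(Y, J) = (-5 + 4)² = (-1)² = 1)
37*(y(4, 23) + 370) = 37*(1 + 370) = 37*371 = 13727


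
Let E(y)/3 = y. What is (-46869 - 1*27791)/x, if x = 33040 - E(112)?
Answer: -18665/8176 ≈ -2.2829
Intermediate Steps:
E(y) = 3*y
x = 32704 (x = 33040 - 3*112 = 33040 - 1*336 = 33040 - 336 = 32704)
(-46869 - 1*27791)/x = (-46869 - 1*27791)/32704 = (-46869 - 27791)*(1/32704) = -74660*1/32704 = -18665/8176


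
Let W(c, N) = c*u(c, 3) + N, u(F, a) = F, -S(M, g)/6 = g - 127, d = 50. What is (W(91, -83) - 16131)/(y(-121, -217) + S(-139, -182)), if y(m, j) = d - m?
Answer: -7933/2025 ≈ -3.9175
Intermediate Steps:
S(M, g) = 762 - 6*g (S(M, g) = -6*(g - 127) = -6*(-127 + g) = 762 - 6*g)
y(m, j) = 50 - m
W(c, N) = N + c**2 (W(c, N) = c*c + N = c**2 + N = N + c**2)
(W(91, -83) - 16131)/(y(-121, -217) + S(-139, -182)) = ((-83 + 91**2) - 16131)/((50 - 1*(-121)) + (762 - 6*(-182))) = ((-83 + 8281) - 16131)/((50 + 121) + (762 + 1092)) = (8198 - 16131)/(171 + 1854) = -7933/2025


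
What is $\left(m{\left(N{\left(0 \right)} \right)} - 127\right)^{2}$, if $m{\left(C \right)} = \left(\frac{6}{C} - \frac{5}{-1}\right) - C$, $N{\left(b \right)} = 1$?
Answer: $13689$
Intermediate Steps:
$m{\left(C \right)} = 5 - C + \frac{6}{C}$ ($m{\left(C \right)} = \left(\frac{6}{C} - -5\right) - C = \left(\frac{6}{C} + 5\right) - C = \left(5 + \frac{6}{C}\right) - C = 5 - C + \frac{6}{C}$)
$\left(m{\left(N{\left(0 \right)} \right)} - 127\right)^{2} = \left(\left(5 - 1 + \frac{6}{1}\right) - 127\right)^{2} = \left(\left(5 - 1 + 6 \cdot 1\right) - 127\right)^{2} = \left(\left(5 - 1 + 6\right) - 127\right)^{2} = \left(10 - 127\right)^{2} = \left(-117\right)^{2} = 13689$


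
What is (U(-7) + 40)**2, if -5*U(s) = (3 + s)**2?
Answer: 33856/25 ≈ 1354.2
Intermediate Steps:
U(s) = -(3 + s)**2/5
(U(-7) + 40)**2 = (-(3 - 7)**2/5 + 40)**2 = (-1/5*(-4)**2 + 40)**2 = (-1/5*16 + 40)**2 = (-16/5 + 40)**2 = (184/5)**2 = 33856/25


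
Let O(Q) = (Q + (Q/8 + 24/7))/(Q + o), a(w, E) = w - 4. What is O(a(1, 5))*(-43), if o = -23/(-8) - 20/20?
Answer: 43/21 ≈ 2.0476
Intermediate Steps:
o = 15/8 (o = -23*(-⅛) - 20*1/20 = 23/8 - 1 = 15/8 ≈ 1.8750)
a(w, E) = -4 + w
O(Q) = (24/7 + 9*Q/8)/(15/8 + Q) (O(Q) = (Q + (Q/8 + 24/7))/(Q + 15/8) = (Q + (Q*(⅛) + 24*(⅐)))/(15/8 + Q) = (Q + (Q/8 + 24/7))/(15/8 + Q) = (Q + (24/7 + Q/8))/(15/8 + Q) = (24/7 + 9*Q/8)/(15/8 + Q))
O(a(1, 5))*(-43) = (3*(64 + 21*(-4 + 1))/(7*(15 + 8*(-4 + 1))))*(-43) = (3*(64 + 21*(-3))/(7*(15 + 8*(-3))))*(-43) = (3*(64 - 63)/(7*(15 - 24)))*(-43) = ((3/7)*1/(-9))*(-43) = ((3/7)*(-⅑)*1)*(-43) = -1/21*(-43) = 43/21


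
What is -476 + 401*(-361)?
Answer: -145237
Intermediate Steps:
-476 + 401*(-361) = -476 - 144761 = -145237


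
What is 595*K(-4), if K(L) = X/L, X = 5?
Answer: -2975/4 ≈ -743.75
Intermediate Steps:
K(L) = 5/L
595*K(-4) = 595*(5/(-4)) = 595*(5*(-¼)) = 595*(-5/4) = -2975/4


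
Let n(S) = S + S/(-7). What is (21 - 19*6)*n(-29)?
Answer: 16182/7 ≈ 2311.7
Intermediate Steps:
n(S) = 6*S/7 (n(S) = S + S*(-⅐) = S - S/7 = 6*S/7)
(21 - 19*6)*n(-29) = (21 - 19*6)*((6/7)*(-29)) = (21 - 114)*(-174/7) = -93*(-174/7) = 16182/7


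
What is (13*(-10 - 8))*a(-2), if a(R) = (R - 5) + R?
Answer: 2106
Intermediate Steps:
a(R) = -5 + 2*R (a(R) = (-5 + R) + R = -5 + 2*R)
(13*(-10 - 8))*a(-2) = (13*(-10 - 8))*(-5 + 2*(-2)) = (13*(-18))*(-5 - 4) = -234*(-9) = 2106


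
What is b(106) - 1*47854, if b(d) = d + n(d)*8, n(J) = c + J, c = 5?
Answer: -46860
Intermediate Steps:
n(J) = 5 + J
b(d) = 40 + 9*d (b(d) = d + (5 + d)*8 = d + (40 + 8*d) = 40 + 9*d)
b(106) - 1*47854 = (40 + 9*106) - 1*47854 = (40 + 954) - 47854 = 994 - 47854 = -46860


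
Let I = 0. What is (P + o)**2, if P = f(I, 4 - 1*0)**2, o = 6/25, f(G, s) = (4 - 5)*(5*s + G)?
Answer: 100120036/625 ≈ 1.6019e+5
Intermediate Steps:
f(G, s) = -G - 5*s (f(G, s) = -(G + 5*s) = -G - 5*s)
o = 6/25 (o = 6*(1/25) = 6/25 ≈ 0.24000)
P = 400 (P = (-1*0 - 5*(4 - 1*0))**2 = (0 - 5*(4 + 0))**2 = (0 - 5*4)**2 = (0 - 20)**2 = (-20)**2 = 400)
(P + o)**2 = (400 + 6/25)**2 = (10006/25)**2 = 100120036/625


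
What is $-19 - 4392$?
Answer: $-4411$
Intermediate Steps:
$-19 - 4392 = -4411$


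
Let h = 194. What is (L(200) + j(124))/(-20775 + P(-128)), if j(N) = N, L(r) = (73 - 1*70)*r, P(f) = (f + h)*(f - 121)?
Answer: -724/37209 ≈ -0.019458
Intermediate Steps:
P(f) = (-121 + f)*(194 + f) (P(f) = (f + 194)*(f - 121) = (194 + f)*(-121 + f) = (-121 + f)*(194 + f))
L(r) = 3*r (L(r) = (73 - 70)*r = 3*r)
(L(200) + j(124))/(-20775 + P(-128)) = (3*200 + 124)/(-20775 + (-23474 + (-128)**2 + 73*(-128))) = (600 + 124)/(-20775 + (-23474 + 16384 - 9344)) = 724/(-20775 - 16434) = 724/(-37209) = 724*(-1/37209) = -724/37209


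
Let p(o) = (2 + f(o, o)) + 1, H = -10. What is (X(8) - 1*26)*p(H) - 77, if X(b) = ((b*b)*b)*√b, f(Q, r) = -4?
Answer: -51 - 1024*√2 ≈ -1499.2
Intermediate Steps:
p(o) = -1 (p(o) = (2 - 4) + 1 = -2 + 1 = -1)
X(b) = b^(7/2) (X(b) = (b²*b)*√b = b³*√b = b^(7/2))
(X(8) - 1*26)*p(H) - 77 = (8^(7/2) - 1*26)*(-1) - 77 = (1024*√2 - 26)*(-1) - 77 = (-26 + 1024*√2)*(-1) - 77 = (26 - 1024*√2) - 77 = -51 - 1024*√2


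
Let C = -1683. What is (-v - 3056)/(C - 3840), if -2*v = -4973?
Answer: 3695/3682 ≈ 1.0035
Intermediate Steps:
v = 4973/2 (v = -½*(-4973) = 4973/2 ≈ 2486.5)
(-v - 3056)/(C - 3840) = (-1*4973/2 - 3056)/(-1683 - 3840) = (-4973/2 - 3056)/(-5523) = -11085/2*(-1/5523) = 3695/3682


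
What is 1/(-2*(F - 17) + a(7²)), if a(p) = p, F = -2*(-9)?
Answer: 1/47 ≈ 0.021277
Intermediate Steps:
F = 18
1/(-2*(F - 17) + a(7²)) = 1/(-2*(18 - 17) + 7²) = 1/(-2*1 + 49) = 1/(-2 + 49) = 1/47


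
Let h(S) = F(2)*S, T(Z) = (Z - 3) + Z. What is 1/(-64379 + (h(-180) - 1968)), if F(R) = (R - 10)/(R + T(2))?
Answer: -1/65867 ≈ -1.5182e-5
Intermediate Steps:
T(Z) = -3 + 2*Z (T(Z) = (-3 + Z) + Z = -3 + 2*Z)
F(R) = (-10 + R)/(1 + R) (F(R) = (R - 10)/(R + (-3 + 2*2)) = (-10 + R)/(R + (-3 + 4)) = (-10 + R)/(R + 1) = (-10 + R)/(1 + R))
h(S) = -8*S/3 (h(S) = ((-10 + 2)/(1 + 2))*S = (-8/3)*S = ((1/3)*(-8))*S = -8*S/3)
1/(-64379 + (h(-180) - 1968)) = 1/(-64379 + (-8/3*(-180) - 1968)) = 1/(-64379 + (480 - 1968)) = 1/(-64379 - 1488) = 1/(-65867) = -1/65867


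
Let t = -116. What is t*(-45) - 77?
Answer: 5143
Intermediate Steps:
t*(-45) - 77 = -116*(-45) - 77 = 5220 - 77 = 5143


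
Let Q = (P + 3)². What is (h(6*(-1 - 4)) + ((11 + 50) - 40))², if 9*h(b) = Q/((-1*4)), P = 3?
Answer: 400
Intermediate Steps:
Q = 36 (Q = (3 + 3)² = 6² = 36)
h(b) = -1 (h(b) = (36/((-1*4)))/9 = (36/(-4))/9 = (36*(-¼))/9 = (⅑)*(-9) = -1)
(h(6*(-1 - 4)) + ((11 + 50) - 40))² = (-1 + ((11 + 50) - 40))² = (-1 + (61 - 40))² = (-1 + 21)² = 20² = 400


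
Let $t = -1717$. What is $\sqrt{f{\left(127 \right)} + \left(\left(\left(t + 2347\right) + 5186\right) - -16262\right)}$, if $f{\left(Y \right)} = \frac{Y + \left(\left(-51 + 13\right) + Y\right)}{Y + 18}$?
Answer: $\frac{\sqrt{464221270}}{145} \approx 148.59$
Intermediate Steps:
$f{\left(Y \right)} = \frac{-38 + 2 Y}{18 + Y}$ ($f{\left(Y \right)} = \frac{Y + \left(-38 + Y\right)}{18 + Y} = \frac{-38 + 2 Y}{18 + Y}$)
$\sqrt{f{\left(127 \right)} + \left(\left(\left(t + 2347\right) + 5186\right) - -16262\right)} = \sqrt{\frac{2 \left(-19 + 127\right)}{18 + 127} + \left(\left(\left(-1717 + 2347\right) + 5186\right) - -16262\right)} = \sqrt{2 \cdot \frac{1}{145} \cdot 108 + \left(\left(630 + 5186\right) + 16262\right)} = \sqrt{2 \cdot \frac{1}{145} \cdot 108 + \left(5816 + 16262\right)} = \sqrt{\frac{216}{145} + 22078} = \sqrt{\frac{3201526}{145}} = \frac{\sqrt{464221270}}{145}$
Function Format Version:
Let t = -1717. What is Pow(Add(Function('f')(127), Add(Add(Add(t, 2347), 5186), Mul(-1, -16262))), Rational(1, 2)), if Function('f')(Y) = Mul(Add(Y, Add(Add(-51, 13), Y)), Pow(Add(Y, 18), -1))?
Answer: Mul(Rational(1, 145), Pow(464221270, Rational(1, 2))) ≈ 148.59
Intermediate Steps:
Function('f')(Y) = Mul(Pow(Add(18, Y), -1), Add(-38, Mul(2, Y))) (Function('f')(Y) = Mul(Add(Y, Add(-38, Y)), Pow(Add(18, Y), -1)) = Mul(Add(-38, Mul(2, Y)), Pow(Add(18, Y), -1)) = Mul(Pow(Add(18, Y), -1), Add(-38, Mul(2, Y))))
Pow(Add(Function('f')(127), Add(Add(Add(t, 2347), 5186), Mul(-1, -16262))), Rational(1, 2)) = Pow(Add(Mul(2, Pow(Add(18, 127), -1), Add(-19, 127)), Add(Add(Add(-1717, 2347), 5186), Mul(-1, -16262))), Rational(1, 2)) = Pow(Add(Mul(2, Pow(145, -1), 108), Add(Add(630, 5186), 16262)), Rational(1, 2)) = Pow(Add(Mul(2, Rational(1, 145), 108), Add(5816, 16262)), Rational(1, 2)) = Pow(Add(Rational(216, 145), 22078), Rational(1, 2)) = Pow(Rational(3201526, 145), Rational(1, 2)) = Mul(Rational(1, 145), Pow(464221270, Rational(1, 2)))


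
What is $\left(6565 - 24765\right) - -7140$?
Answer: $-11060$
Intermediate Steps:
$\left(6565 - 24765\right) - -7140 = \left(6565 - 24765\right) + 7140 = -18200 + 7140 = -11060$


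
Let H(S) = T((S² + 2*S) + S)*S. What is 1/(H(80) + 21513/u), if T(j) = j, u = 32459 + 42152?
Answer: 74611/39633384713 ≈ 1.8825e-6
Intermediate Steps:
u = 74611
H(S) = S*(S² + 3*S) (H(S) = ((S² + 2*S) + S)*S = (S² + 3*S)*S = S*(S² + 3*S))
1/(H(80) + 21513/u) = 1/(80²*(3 + 80) + 21513/74611) = 1/(6400*83 + 21513*(1/74611)) = 1/(531200 + 21513/74611) = 1/(39633384713/74611) = 74611/39633384713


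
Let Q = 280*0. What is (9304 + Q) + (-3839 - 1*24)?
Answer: 5441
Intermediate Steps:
Q = 0
(9304 + Q) + (-3839 - 1*24) = (9304 + 0) + (-3839 - 1*24) = 9304 + (-3839 - 24) = 9304 - 3863 = 5441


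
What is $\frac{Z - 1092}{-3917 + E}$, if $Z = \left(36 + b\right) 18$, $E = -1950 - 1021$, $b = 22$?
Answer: $\frac{2}{287} \approx 0.0069686$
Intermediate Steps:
$E = -2971$ ($E = -1950 - 1021 = -2971$)
$Z = 1044$ ($Z = \left(36 + 22\right) 18 = 58 \cdot 18 = 1044$)
$\frac{Z - 1092}{-3917 + E} = \frac{1044 - 1092}{-3917 - 2971} = - \frac{48}{-6888} = \left(-48\right) \left(- \frac{1}{6888}\right) = \frac{2}{287}$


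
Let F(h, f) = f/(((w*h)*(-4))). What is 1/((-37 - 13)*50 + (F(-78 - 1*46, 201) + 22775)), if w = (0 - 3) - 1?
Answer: 1984/40225399 ≈ 4.9322e-5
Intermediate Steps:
w = -4 (w = -3 - 1 = -4)
F(h, f) = f/(16*h) (F(h, f) = f/((-4*h*(-4))) = f/((16*h)) = f*(1/(16*h)) = f/(16*h))
1/((-37 - 13)*50 + (F(-78 - 1*46, 201) + 22775)) = 1/((-37 - 13)*50 + ((1/16)*201/(-78 - 1*46) + 22775)) = 1/(-50*50 + ((1/16)*201/(-78 - 46) + 22775)) = 1/(-2500 + ((1/16)*201/(-124) + 22775)) = 1/(-2500 + ((1/16)*201*(-1/124) + 22775)) = 1/(-2500 + (-201/1984 + 22775)) = 1/(-2500 + 45185399/1984) = 1/(40225399/1984) = 1984/40225399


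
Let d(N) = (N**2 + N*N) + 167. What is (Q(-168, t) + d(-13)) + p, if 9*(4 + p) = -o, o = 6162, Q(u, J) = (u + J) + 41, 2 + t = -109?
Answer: -1265/3 ≈ -421.67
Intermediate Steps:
t = -111 (t = -2 - 109 = -111)
Q(u, J) = 41 + J + u (Q(u, J) = (J + u) + 41 = 41 + J + u)
d(N) = 167 + 2*N**2 (d(N) = (N**2 + N**2) + 167 = 2*N**2 + 167 = 167 + 2*N**2)
p = -2066/3 (p = -4 + (-1*6162)/9 = -4 + (1/9)*(-6162) = -4 - 2054/3 = -2066/3 ≈ -688.67)
(Q(-168, t) + d(-13)) + p = ((41 - 111 - 168) + (167 + 2*(-13)**2)) - 2066/3 = (-238 + (167 + 2*169)) - 2066/3 = (-238 + (167 + 338)) - 2066/3 = (-238 + 505) - 2066/3 = 267 - 2066/3 = -1265/3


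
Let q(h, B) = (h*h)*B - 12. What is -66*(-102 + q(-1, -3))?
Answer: 7722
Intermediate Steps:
q(h, B) = -12 + B*h² (q(h, B) = h²*B - 12 = B*h² - 12 = -12 + B*h²)
-66*(-102 + q(-1, -3)) = -66*(-102 + (-12 - 3*(-1)²)) = -66*(-102 + (-12 - 3*1)) = -66*(-102 + (-12 - 3)) = -66*(-102 - 15) = -66*(-117) = 7722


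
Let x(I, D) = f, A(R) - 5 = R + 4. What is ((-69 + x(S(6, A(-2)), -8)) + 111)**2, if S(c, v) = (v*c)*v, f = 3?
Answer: 2025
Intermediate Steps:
A(R) = 9 + R (A(R) = 5 + (R + 4) = 5 + (4 + R) = 9 + R)
S(c, v) = c*v**2 (S(c, v) = (c*v)*v = c*v**2)
x(I, D) = 3
((-69 + x(S(6, A(-2)), -8)) + 111)**2 = ((-69 + 3) + 111)**2 = (-66 + 111)**2 = 45**2 = 2025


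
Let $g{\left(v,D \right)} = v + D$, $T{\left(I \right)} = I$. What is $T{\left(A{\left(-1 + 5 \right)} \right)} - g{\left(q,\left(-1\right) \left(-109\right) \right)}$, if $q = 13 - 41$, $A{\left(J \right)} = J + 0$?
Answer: $-77$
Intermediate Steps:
$A{\left(J \right)} = J$
$q = -28$ ($q = 13 - 41 = -28$)
$g{\left(v,D \right)} = D + v$
$T{\left(A{\left(-1 + 5 \right)} \right)} - g{\left(q,\left(-1\right) \left(-109\right) \right)} = \left(-1 + 5\right) - \left(\left(-1\right) \left(-109\right) - 28\right) = 4 - \left(109 - 28\right) = 4 - 81 = -77$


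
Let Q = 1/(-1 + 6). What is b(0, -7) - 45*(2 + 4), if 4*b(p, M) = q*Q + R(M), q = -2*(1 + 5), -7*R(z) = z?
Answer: -5407/20 ≈ -270.35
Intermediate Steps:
Q = ⅕ (Q = 1/5 = ⅕ ≈ 0.20000)
R(z) = -z/7
q = -12 (q = -2*6 = -12)
b(p, M) = -⅗ - M/28 (b(p, M) = (-12*⅕ - M/7)/4 = (-12/5 - M/7)/4 = -⅗ - M/28)
b(0, -7) - 45*(2 + 4) = (-⅗ - 1/28*(-7)) - 45*(2 + 4) = (-⅗ + ¼) - 45*6 = -7/20 - 45*6 = -7/20 - 270 = -5407/20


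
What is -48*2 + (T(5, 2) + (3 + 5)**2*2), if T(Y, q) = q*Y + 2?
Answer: 44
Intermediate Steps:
T(Y, q) = 2 + Y*q (T(Y, q) = Y*q + 2 = 2 + Y*q)
-48*2 + (T(5, 2) + (3 + 5)**2*2) = -48*2 + ((2 + 5*2) + (3 + 5)**2*2) = -96 + ((2 + 10) + 8**2*2) = -96 + (12 + 64*2) = -96 + (12 + 128) = -96 + 140 = 44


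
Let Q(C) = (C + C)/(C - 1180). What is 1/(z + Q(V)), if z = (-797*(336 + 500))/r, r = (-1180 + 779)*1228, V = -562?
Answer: 107226197/214271217 ≈ 0.50042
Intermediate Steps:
r = -492428 (r = -401*1228 = -492428)
Q(C) = 2*C/(-1180 + C) (Q(C) = (2*C)/(-1180 + C) = 2*C/(-1180 + C))
z = 166573/123107 (z = -797*(336 + 500)/(-492428) = -797*836*(-1/492428) = -666292*(-1/492428) = 166573/123107 ≈ 1.3531)
1/(z + Q(V)) = 1/(166573/123107 + 2*(-562)/(-1180 - 562)) = 1/(166573/123107 + 2*(-562)/(-1742)) = 1/(166573/123107 + 2*(-562)*(-1/1742)) = 1/(166573/123107 + 562/871) = 1/(214271217/107226197) = 107226197/214271217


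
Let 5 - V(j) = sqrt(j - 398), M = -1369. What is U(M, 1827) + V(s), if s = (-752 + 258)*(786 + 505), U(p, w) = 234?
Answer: 239 - 2*I*sqrt(159538) ≈ 239.0 - 798.84*I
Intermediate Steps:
s = -637754 (s = -494*1291 = -637754)
V(j) = 5 - sqrt(-398 + j) (V(j) = 5 - sqrt(j - 398) = 5 - sqrt(-398 + j))
U(M, 1827) + V(s) = 234 + (5 - sqrt(-398 - 637754)) = 234 + (5 - sqrt(-638152)) = 234 + (5 - 2*I*sqrt(159538)) = 239 - 2*I*sqrt(159538)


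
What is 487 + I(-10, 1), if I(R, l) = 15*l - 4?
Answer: 498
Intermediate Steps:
I(R, l) = -4 + 15*l
487 + I(-10, 1) = 487 + (-4 + 15*1) = 487 + (-4 + 15) = 487 + 11 = 498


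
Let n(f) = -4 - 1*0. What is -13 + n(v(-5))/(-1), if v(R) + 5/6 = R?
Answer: -9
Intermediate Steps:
v(R) = -⅚ + R
n(f) = -4 (n(f) = -4 + 0 = -4)
-13 + n(v(-5))/(-1) = -13 - 4/(-1) = -13 - 1*(-4) = -13 + 4 = -9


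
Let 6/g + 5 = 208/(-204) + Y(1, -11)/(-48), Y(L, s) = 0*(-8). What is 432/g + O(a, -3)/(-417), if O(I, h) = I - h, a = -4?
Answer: -3072439/7089 ≈ -433.41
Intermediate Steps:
Y(L, s) = 0
g = -306/307 (g = 6/(-5 + (208/(-204) + 0/(-48))) = 6/(-5 + (208*(-1/204) + 0*(-1/48))) = 6/(-5 + (-52/51 + 0)) = 6/(-5 - 52/51) = 6/(-307/51) = 6*(-51/307) = -306/307 ≈ -0.99674)
432/g + O(a, -3)/(-417) = 432/(-306/307) + (-4 - 1*(-3))/(-417) = 432*(-307/306) + (-4 + 3)*(-1/417) = -7368/17 - 1*(-1/417) = -7368/17 + 1/417 = -3072439/7089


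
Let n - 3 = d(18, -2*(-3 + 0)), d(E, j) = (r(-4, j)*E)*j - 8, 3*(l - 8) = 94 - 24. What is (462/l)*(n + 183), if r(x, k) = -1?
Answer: 48510/47 ≈ 1032.1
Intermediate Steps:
l = 94/3 (l = 8 + (94 - 24)/3 = 8 + (⅓)*70 = 8 + 70/3 = 94/3 ≈ 31.333)
d(E, j) = -8 - E*j (d(E, j) = (-E)*j - 8 = -E*j - 8 = -8 - E*j)
n = -113 (n = 3 + (-8 - 1*18*(-2*(-3 + 0))) = 3 + (-8 - 1*18*(-2*(-3))) = 3 + (-8 - 1*18*6) = 3 + (-8 - 108) = 3 - 116 = -113)
(462/l)*(n + 183) = (462/(94/3))*(-113 + 183) = (462*(3/94))*70 = (693/47)*70 = 48510/47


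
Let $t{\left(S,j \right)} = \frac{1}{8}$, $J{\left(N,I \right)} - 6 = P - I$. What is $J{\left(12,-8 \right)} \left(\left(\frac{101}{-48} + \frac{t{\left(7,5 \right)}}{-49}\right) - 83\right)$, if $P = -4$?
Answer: $- \frac{1000855}{1176} \approx -851.07$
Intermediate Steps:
$J{\left(N,I \right)} = 2 - I$ ($J{\left(N,I \right)} = 6 - \left(4 + I\right) = 2 - I$)
$t{\left(S,j \right)} = \frac{1}{8}$
$J{\left(12,-8 \right)} \left(\left(\frac{101}{-48} + \frac{t{\left(7,5 \right)}}{-49}\right) - 83\right) = \left(2 - -8\right) \left(\left(\frac{101}{-48} + \frac{1}{8 \left(-49\right)}\right) - 83\right) = \left(2 + 8\right) \left(\left(101 \left(- \frac{1}{48}\right) + \frac{1}{8} \left(- \frac{1}{49}\right)\right) - 83\right) = 10 \left(\left(- \frac{101}{48} - \frac{1}{392}\right) - 83\right) = 10 \left(- \frac{4955}{2352} - 83\right) = 10 \left(- \frac{200171}{2352}\right) = - \frac{1000855}{1176}$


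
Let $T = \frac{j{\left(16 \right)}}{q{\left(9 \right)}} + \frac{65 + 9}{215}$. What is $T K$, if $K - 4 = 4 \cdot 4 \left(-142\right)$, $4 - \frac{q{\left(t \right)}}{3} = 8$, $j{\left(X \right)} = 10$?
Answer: $\frac{238518}{215} \approx 1109.4$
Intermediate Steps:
$q{\left(t \right)} = -12$ ($q{\left(t \right)} = 12 - 24 = -12$)
$T = - \frac{631}{1290}$ ($T = \frac{10}{-12} + \frac{65 + 9}{215} = 10 \left(- \frac{1}{12}\right) + 74 \cdot \frac{1}{215} = - \frac{5}{6} + \frac{74}{215} = - \frac{631}{1290} \approx -0.48915$)
$K = -2268$ ($K = 4 + 4 \cdot 4 \left(-142\right) = 4 + 16 \left(-142\right) = 4 - 2272 = -2268$)
$T K = \left(- \frac{631}{1290}\right) \left(-2268\right) = \frac{238518}{215}$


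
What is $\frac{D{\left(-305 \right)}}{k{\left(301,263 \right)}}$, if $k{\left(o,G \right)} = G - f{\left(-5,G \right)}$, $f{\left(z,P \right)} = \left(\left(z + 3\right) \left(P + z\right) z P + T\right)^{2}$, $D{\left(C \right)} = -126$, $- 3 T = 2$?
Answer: $\frac{1134}{4143740639557} \approx 2.7367 \cdot 10^{-10}$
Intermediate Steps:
$T = - \frac{2}{3}$ ($T = \left(- \frac{1}{3}\right) 2 = - \frac{2}{3} \approx -0.66667$)
$f{\left(z,P \right)} = \left(- \frac{2}{3} + P z \left(3 + z\right) \left(P + z\right)\right)^{2}$ ($f{\left(z,P \right)} = \left(\left(z + 3\right) \left(P + z\right) z P - \frac{2}{3}\right)^{2} = \left(\left(3 + z\right) \left(P + z\right) z P - \frac{2}{3}\right)^{2} = \left(z \left(3 + z\right) \left(P + z\right) P - \frac{2}{3}\right)^{2} = \left(P z \left(3 + z\right) \left(P + z\right) - \frac{2}{3}\right)^{2} = \left(- \frac{2}{3} + P z \left(3 + z\right) \left(P + z\right)\right)^{2}$)
$k{\left(o,G \right)} = G - \frac{\left(-2 - 150 G + 30 G^{2}\right)^{2}}{9}$ ($k{\left(o,G \right)} = G - \frac{\left(-2 + 3 G \left(-5\right)^{3} + 3 G^{2} \left(-5\right)^{2} + 9 G \left(-5\right)^{2} + 9 \left(-5\right) G^{2}\right)^{2}}{9} = G - \frac{\left(-2 + 3 G \left(-125\right) + 3 G^{2} \cdot 25 + 9 G 25 - 45 G^{2}\right)^{2}}{9} = G - \frac{\left(-2 - 375 G + 75 G^{2} + 225 G - 45 G^{2}\right)^{2}}{9} = G - \frac{\left(-2 - 150 G + 30 G^{2}\right)^{2}}{9}$)
$\frac{D{\left(-305 \right)}}{k{\left(301,263 \right)}} = - \frac{126}{263 - \frac{4 \left(-1 - 19725 + 15 \cdot 263^{2}\right)^{2}}{9}} = - \frac{126}{263 - \frac{4 \left(-1 - 19725 + 15 \cdot 69169\right)^{2}}{9}} = - \frac{126}{263 - \frac{4 \left(-1 - 19725 + 1037535\right)^{2}}{9}} = - \frac{126}{263 - \frac{4 \cdot 1017809^{2}}{9}} = - \frac{126}{263 - \frac{4143740641924}{9}} = - \frac{126}{- \frac{4143740639557}{9}} = \left(-126\right) \left(- \frac{9}{4143740639557}\right) = \frac{1134}{4143740639557}$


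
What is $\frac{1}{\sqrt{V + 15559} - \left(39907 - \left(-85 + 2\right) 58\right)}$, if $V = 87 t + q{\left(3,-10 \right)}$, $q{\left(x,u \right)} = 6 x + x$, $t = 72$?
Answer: $- \frac{44721}{1999945997} - \frac{2 \sqrt{5461}}{1999945997} \approx -2.2435 \cdot 10^{-5}$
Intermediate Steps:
$q{\left(x,u \right)} = 7 x$
$V = 6285$ ($V = 87 \cdot 72 + 7 \cdot 3 = 6264 + 21 = 6285$)
$\frac{1}{\sqrt{V + 15559} - \left(39907 - \left(-85 + 2\right) 58\right)} = \frac{1}{\sqrt{6285 + 15559} - \left(39907 - \left(-85 + 2\right) 58\right)} = \frac{1}{\sqrt{21844} - 44721} = \frac{1}{2 \sqrt{5461} - 44721} = \frac{1}{-44721 + 2 \sqrt{5461}}$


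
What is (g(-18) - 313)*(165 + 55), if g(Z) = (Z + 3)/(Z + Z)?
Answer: -206305/3 ≈ -68768.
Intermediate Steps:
g(Z) = (3 + Z)/(2*Z) (g(Z) = (3 + Z)/((2*Z)) = (3 + Z)*(1/(2*Z)) = (3 + Z)/(2*Z))
(g(-18) - 313)*(165 + 55) = ((½)*(3 - 18)/(-18) - 313)*(165 + 55) = ((½)*(-1/18)*(-15) - 313)*220 = (5/12 - 313)*220 = -3751/12*220 = -206305/3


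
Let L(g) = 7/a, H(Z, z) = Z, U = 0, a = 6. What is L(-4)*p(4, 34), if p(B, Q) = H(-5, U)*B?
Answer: -70/3 ≈ -23.333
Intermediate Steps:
p(B, Q) = -5*B
L(g) = 7/6
L(-4)*p(4, 34) = 7*(-5*4)/6 = (7/6)*(-20) = -70/3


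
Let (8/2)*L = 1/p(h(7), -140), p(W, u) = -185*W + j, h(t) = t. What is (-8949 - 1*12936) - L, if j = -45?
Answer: -117303599/5360 ≈ -21885.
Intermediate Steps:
p(W, u) = -45 - 185*W (p(W, u) = -185*W - 45 = -45 - 185*W)
L = -1/5360 (L = 1/(4*(-45 - 185*7)) = 1/(4*(-45 - 1295)) = (¼)/(-1340) = (¼)*(-1/1340) = -1/5360 ≈ -0.00018657)
(-8949 - 1*12936) - L = (-8949 - 1*12936) - 1*(-1/5360) = (-8949 - 12936) + 1/5360 = -21885 + 1/5360 = -117303599/5360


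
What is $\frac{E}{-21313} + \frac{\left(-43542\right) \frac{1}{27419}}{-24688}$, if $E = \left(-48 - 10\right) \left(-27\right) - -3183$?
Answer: $- \frac{1606883180541}{7213600878568} \approx -0.22276$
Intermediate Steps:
$E = 4749$ ($E = \left(-58\right) \left(-27\right) + 3183 = 1566 + 3183 = 4749$)
$\frac{E}{-21313} + \frac{\left(-43542\right) \frac{1}{27419}}{-24688} = \frac{4749}{-21313} + \frac{\left(-43542\right) \frac{1}{27419}}{-24688} = 4749 \left(- \frac{1}{21313}\right) + \left(-43542\right) \frac{1}{27419} \left(- \frac{1}{24688}\right) = - \frac{4749}{21313} - - \frac{21771}{338460136} = - \frac{4749}{21313} + \frac{21771}{338460136} = - \frac{1606883180541}{7213600878568}$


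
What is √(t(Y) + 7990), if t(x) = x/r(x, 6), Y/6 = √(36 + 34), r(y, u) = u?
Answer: √(7990 + √70) ≈ 89.434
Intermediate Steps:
Y = 6*√70 (Y = 6*√(36 + 34) = 6*√70 ≈ 50.200)
t(x) = x/6
√(t(Y) + 7990) = √((6*√70)/6 + 7990) = √(√70 + 7990) = √(7990 + √70)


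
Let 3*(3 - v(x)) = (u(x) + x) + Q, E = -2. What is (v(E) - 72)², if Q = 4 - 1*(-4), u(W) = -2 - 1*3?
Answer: 43264/9 ≈ 4807.1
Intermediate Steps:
u(W) = -5 (u(W) = -2 - 3 = -5)
Q = 8 (Q = 4 + 4 = 8)
v(x) = 2 - x/3 (v(x) = 3 - ((-5 + x) + 8)/3 = 3 - (3 + x)/3 = 3 + (-1 - x/3) = 2 - x/3)
(v(E) - 72)² = ((2 - ⅓*(-2)) - 72)² = ((2 + ⅔) - 72)² = (8/3 - 72)² = (-208/3)² = 43264/9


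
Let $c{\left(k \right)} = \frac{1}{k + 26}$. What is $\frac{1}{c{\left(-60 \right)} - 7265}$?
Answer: $- \frac{34}{247011} \approx -0.00013765$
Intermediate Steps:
$c{\left(k \right)} = \frac{1}{26 + k}$
$\frac{1}{c{\left(-60 \right)} - 7265} = \frac{1}{\frac{1}{26 - 60} - 7265} = \frac{1}{\frac{1}{-34} - 7265} = \frac{1}{- \frac{1}{34} - 7265} = \frac{1}{- \frac{247011}{34}} = - \frac{34}{247011}$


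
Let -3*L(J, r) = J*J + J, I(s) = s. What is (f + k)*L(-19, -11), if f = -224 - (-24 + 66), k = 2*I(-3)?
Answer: 31008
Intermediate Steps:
L(J, r) = -J/3 - J²/3 (L(J, r) = -(J*J + J)/3 = -(J² + J)/3 = -(J + J²)/3 = -J/3 - J²/3)
k = -6 (k = 2*(-3) = -6)
f = -266 (f = -224 - 1*42 = -224 - 42 = -266)
(f + k)*L(-19, -11) = (-266 - 6)*(-⅓*(-19)*(1 - 19)) = -(-272)*(-19)*(-18)/3 = -272*(-114) = 31008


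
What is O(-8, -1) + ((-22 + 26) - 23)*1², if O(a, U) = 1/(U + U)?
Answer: -39/2 ≈ -19.500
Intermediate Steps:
O(a, U) = 1/(2*U)
O(-8, -1) + ((-22 + 26) - 23)*1² = (½)/(-1) + ((-22 + 26) - 23)*1² = (½)*(-1) + (4 - 23)*1 = -½ - 19*1 = -½ - 19 = -39/2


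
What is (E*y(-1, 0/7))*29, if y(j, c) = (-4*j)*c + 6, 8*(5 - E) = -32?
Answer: 1566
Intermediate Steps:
E = 9 (E = 5 - ⅛*(-32) = 5 + 4 = 9)
y(j, c) = 6 - 4*c*j (y(j, c) = -4*c*j + 6 = 6 - 4*c*j)
(E*y(-1, 0/7))*29 = (9*(6 - 4*0/7*(-1)))*29 = (9*(6 - 4*0*(⅐)*(-1)))*29 = (9*(6 - 4*0*(-1)))*29 = (9*(6 + 0))*29 = (9*6)*29 = 54*29 = 1566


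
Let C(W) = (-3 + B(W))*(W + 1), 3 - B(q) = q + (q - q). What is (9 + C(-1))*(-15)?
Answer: -135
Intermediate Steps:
B(q) = 3 - q (B(q) = 3 - (q + (q - q)) = 3 - (q + 0) = 3 - q)
C(W) = -W*(1 + W) (C(W) = (-3 + (3 - W))*(W + 1) = (-W)*(1 + W) = -W*(1 + W))
(9 + C(-1))*(-15) = (9 - (-1 - 1*(-1)))*(-15) = (9 - (-1 + 1))*(-15) = (9 - 1*0)*(-15) = (9 + 0)*(-15) = 9*(-15) = -135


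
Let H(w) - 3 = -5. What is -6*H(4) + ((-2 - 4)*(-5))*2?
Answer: 72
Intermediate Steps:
H(w) = -2 (H(w) = 3 - 5 = -2)
-6*H(4) + ((-2 - 4)*(-5))*2 = -6*(-2) + ((-2 - 4)*(-5))*2 = 12 - 6*(-5)*2 = 12 + 30*2 = 12 + 60 = 72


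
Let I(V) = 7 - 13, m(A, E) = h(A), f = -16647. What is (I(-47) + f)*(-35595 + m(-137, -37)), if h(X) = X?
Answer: 595044996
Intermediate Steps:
m(A, E) = A
I(V) = -6
(I(-47) + f)*(-35595 + m(-137, -37)) = (-6 - 16647)*(-35595 - 137) = -16653*(-35732) = 595044996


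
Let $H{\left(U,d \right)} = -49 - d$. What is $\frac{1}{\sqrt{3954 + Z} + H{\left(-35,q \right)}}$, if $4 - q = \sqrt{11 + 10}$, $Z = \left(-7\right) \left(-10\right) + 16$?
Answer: $\frac{1}{-53 + \sqrt{21} + 2 \sqrt{1010}} \approx 0.066035$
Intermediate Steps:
$Z = 86$ ($Z = 70 + 16 = 86$)
$q = 4 - \sqrt{21}$ ($q = 4 - \sqrt{11 + 10} = 4 - \sqrt{21} \approx -0.58258$)
$\frac{1}{\sqrt{3954 + Z} + H{\left(-35,q \right)}} = \frac{1}{\sqrt{3954 + 86} - \left(53 - \sqrt{21}\right)} = \frac{1}{\sqrt{4040} - \left(53 - \sqrt{21}\right)} = \frac{1}{2 \sqrt{1010} - \left(53 - \sqrt{21}\right)} = \frac{1}{-53 + \sqrt{21} + 2 \sqrt{1010}}$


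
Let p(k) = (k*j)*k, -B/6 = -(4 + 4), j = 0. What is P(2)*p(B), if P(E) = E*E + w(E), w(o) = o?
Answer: 0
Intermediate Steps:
B = 48 (B = -(-6)*(4 + 4) = -(-6)*8 = -6*(-8) = 48)
P(E) = E + E² (P(E) = E*E + E = E² + E = E + E²)
p(k) = 0 (p(k) = (k*0)*k = 0*k = 0)
P(2)*p(B) = (2*(1 + 2))*0 = (2*3)*0 = 6*0 = 0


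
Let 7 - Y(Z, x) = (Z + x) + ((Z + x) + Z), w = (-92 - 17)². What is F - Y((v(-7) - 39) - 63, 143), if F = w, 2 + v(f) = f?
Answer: 11827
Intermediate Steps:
v(f) = -2 + f
w = 11881 (w = (-109)² = 11881)
F = 11881
Y(Z, x) = 7 - 3*Z - 2*x (Y(Z, x) = 7 - ((Z + x) + ((Z + x) + Z)) = 7 - ((Z + x) + (x + 2*Z)) = 7 - (2*x + 3*Z) = 7 + (-3*Z - 2*x) = 7 - 3*Z - 2*x)
F - Y((v(-7) - 39) - 63, 143) = 11881 - (7 - 3*(((-2 - 7) - 39) - 63) - 2*143) = 11881 - (7 - 3*((-9 - 39) - 63) - 286) = 11881 - (7 - 3*(-48 - 63) - 286) = 11881 - (7 - 3*(-111) - 286) = 11881 - (7 + 333 - 286) = 11881 - 1*54 = 11881 - 54 = 11827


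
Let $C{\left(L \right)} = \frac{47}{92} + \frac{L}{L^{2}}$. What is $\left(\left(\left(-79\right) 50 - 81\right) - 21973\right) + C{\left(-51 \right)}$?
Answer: $- \frac{122008463}{4692} \approx -26004.0$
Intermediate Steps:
$C{\left(L \right)} = \frac{47}{92} + \frac{1}{L}$ ($C{\left(L \right)} = 47 \cdot \frac{1}{92} + \frac{L}{L^{2}} = \frac{47}{92} + \frac{1}{L}$)
$\left(\left(\left(-79\right) 50 - 81\right) - 21973\right) + C{\left(-51 \right)} = \left(\left(\left(-79\right) 50 - 81\right) - 21973\right) + \left(\frac{47}{92} + \frac{1}{-51}\right) = \left(\left(-3950 - 81\right) - 21973\right) + \left(\frac{47}{92} - \frac{1}{51}\right) = \left(-4031 - 21973\right) + \frac{2305}{4692} = -26004 + \frac{2305}{4692} = - \frac{122008463}{4692}$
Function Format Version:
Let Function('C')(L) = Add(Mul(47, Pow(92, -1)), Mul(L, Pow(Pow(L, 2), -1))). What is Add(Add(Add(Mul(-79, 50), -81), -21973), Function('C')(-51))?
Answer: Rational(-122008463, 4692) ≈ -26004.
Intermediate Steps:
Function('C')(L) = Add(Rational(47, 92), Pow(L, -1)) (Function('C')(L) = Add(Mul(47, Rational(1, 92)), Mul(L, Pow(L, -2))) = Add(Rational(47, 92), Pow(L, -1)))
Add(Add(Add(Mul(-79, 50), -81), -21973), Function('C')(-51)) = Add(Add(Add(Mul(-79, 50), -81), -21973), Add(Rational(47, 92), Pow(-51, -1))) = Add(Add(Add(-3950, -81), -21973), Add(Rational(47, 92), Rational(-1, 51))) = Add(Add(-4031, -21973), Rational(2305, 4692)) = Add(-26004, Rational(2305, 4692)) = Rational(-122008463, 4692)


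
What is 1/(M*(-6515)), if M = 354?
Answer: -1/2306310 ≈ -4.3359e-7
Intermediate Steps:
1/(M*(-6515)) = 1/(354*(-6515)) = 1/(-2306310) = -1/2306310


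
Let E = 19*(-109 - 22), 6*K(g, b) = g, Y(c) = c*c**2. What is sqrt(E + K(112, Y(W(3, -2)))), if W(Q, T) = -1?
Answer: I*sqrt(22233)/3 ≈ 49.702*I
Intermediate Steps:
Y(c) = c**3
K(g, b) = g/6
E = -2489 (E = 19*(-131) = -2489)
sqrt(E + K(112, Y(W(3, -2)))) = sqrt(-2489 + (1/6)*112) = sqrt(-2489 + 56/3) = sqrt(-7411/3) = I*sqrt(22233)/3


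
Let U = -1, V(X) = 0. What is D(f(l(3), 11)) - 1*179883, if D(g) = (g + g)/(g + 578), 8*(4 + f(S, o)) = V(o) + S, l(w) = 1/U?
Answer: -825842919/4591 ≈ -1.7988e+5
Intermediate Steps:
l(w) = -1 (l(w) = 1/(-1) = -1)
f(S, o) = -4 + S/8 (f(S, o) = -4 + (0 + S)/8 = -4 + S/8)
D(g) = 2*g/(578 + g) (D(g) = (2*g)/(578 + g) = 2*g/(578 + g))
D(f(l(3), 11)) - 1*179883 = 2*(-4 + (⅛)*(-1))/(578 + (-4 + (⅛)*(-1))) - 1*179883 = 2*(-4 - ⅛)/(578 + (-4 - ⅛)) - 179883 = 2*(-33/8)/(578 - 33/8) - 179883 = 2*(-33/8)/(4591/8) - 179883 = 2*(-33/8)*(8/4591) - 179883 = -66/4591 - 179883 = -825842919/4591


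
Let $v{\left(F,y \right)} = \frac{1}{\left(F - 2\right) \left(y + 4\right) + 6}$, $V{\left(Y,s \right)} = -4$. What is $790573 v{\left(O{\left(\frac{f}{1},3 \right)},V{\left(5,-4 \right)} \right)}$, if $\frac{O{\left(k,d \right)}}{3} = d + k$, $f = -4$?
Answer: $\frac{790573}{6} \approx 1.3176 \cdot 10^{5}$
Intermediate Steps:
$O{\left(k,d \right)} = 3 d + 3 k$ ($O{\left(k,d \right)} = 3 \left(d + k\right) = 3 d + 3 k$)
$v{\left(F,y \right)} = \frac{1}{6 + \left(-2 + F\right) \left(4 + y\right)}$ ($v{\left(F,y \right)} = \frac{1}{\left(-2 + F\right) \left(4 + y\right) + 6} = \frac{1}{6 + \left(-2 + F\right) \left(4 + y\right)}$)
$790573 v{\left(O{\left(\frac{f}{1},3 \right)},V{\left(5,-4 \right)} \right)} = \frac{790573}{-2 - -8 + 4 \left(3 \cdot 3 + 3 \left(- \frac{4}{1}\right)\right) + \left(3 \cdot 3 + 3 \left(- \frac{4}{1}\right)\right) \left(-4\right)} = \frac{790573}{-2 + 8 + 4 \left(9 + 3 \left(\left(-4\right) 1\right)\right) + \left(9 + 3 \left(\left(-4\right) 1\right)\right) \left(-4\right)} = \frac{790573}{-2 + 8 + 4 \left(9 + 3 \left(-4\right)\right) + \left(9 + 3 \left(-4\right)\right) \left(-4\right)} = \frac{790573}{-2 + 8 + 4 \left(9 - 12\right) + \left(9 - 12\right) \left(-4\right)} = \frac{790573}{-2 + 8 + 4 \left(-3\right) - -12} = \frac{790573}{-2 + 8 - 12 + 12} = \frac{790573}{6}$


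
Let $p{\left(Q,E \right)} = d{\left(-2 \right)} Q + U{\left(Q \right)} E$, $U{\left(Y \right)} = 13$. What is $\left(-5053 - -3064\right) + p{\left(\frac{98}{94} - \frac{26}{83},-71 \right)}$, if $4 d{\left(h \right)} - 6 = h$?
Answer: $- \frac{11356867}{3901} \approx -2911.3$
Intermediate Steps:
$d{\left(h \right)} = \frac{3}{2} + \frac{h}{4}$
$p{\left(Q,E \right)} = Q + 13 E$ ($p{\left(Q,E \right)} = \left(\frac{3}{2} + \frac{1}{4} \left(-2\right)\right) Q + 13 E = \left(\frac{3}{2} - \frac{1}{2}\right) Q + 13 E = 1 Q + 13 E = Q + 13 E$)
$\left(-5053 - -3064\right) + p{\left(\frac{98}{94} - \frac{26}{83},-71 \right)} = \left(-5053 - -3064\right) + \left(\left(\frac{98}{94} - \frac{26}{83}\right) + 13 \left(-71\right)\right) = \left(-5053 + 3064\right) + \left(\left(98 \cdot \frac{1}{94} - \frac{26}{83}\right) - 923\right) = -1989 + \left(\left(\frac{49}{47} - \frac{26}{83}\right) - 923\right) = -1989 + \left(\frac{2845}{3901} - 923\right) = -1989 - \frac{3597778}{3901} = - \frac{11356867}{3901}$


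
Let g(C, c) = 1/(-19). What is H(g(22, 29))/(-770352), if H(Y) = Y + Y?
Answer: 1/7318344 ≈ 1.3664e-7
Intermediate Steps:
g(C, c) = -1/19
H(Y) = 2*Y
H(g(22, 29))/(-770352) = (2*(-1/19))/(-770352) = -2/19*(-1/770352) = 1/7318344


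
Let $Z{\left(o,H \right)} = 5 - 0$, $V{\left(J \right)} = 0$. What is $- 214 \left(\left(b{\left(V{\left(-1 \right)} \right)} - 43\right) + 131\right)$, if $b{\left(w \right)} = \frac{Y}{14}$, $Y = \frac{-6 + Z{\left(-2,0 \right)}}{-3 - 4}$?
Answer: $- \frac{922875}{49} \approx -18834.0$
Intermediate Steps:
$Z{\left(o,H \right)} = 5$ ($Z{\left(o,H \right)} = 5 + 0 = 5$)
$Y = \frac{1}{7}$ ($Y = \frac{-6 + 5}{-3 - 4} = - \frac{1}{-7} = \left(-1\right) \left(- \frac{1}{7}\right) = \frac{1}{7} \approx 0.14286$)
$b{\left(w \right)} = \frac{1}{98}$ ($b{\left(w \right)} = \frac{1}{7 \cdot 14} = \frac{1}{7} \cdot \frac{1}{14} = \frac{1}{98}$)
$- 214 \left(\left(b{\left(V{\left(-1 \right)} \right)} - 43\right) + 131\right) = - 214 \left(\left(\frac{1}{98} - 43\right) + 131\right) = - 214 \left(- \frac{4213}{98} + 131\right) = \left(-214\right) \frac{8625}{98} = - \frac{922875}{49}$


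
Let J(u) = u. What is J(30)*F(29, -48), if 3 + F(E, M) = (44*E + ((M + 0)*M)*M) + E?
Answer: -3278700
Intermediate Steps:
F(E, M) = -3 + M**3 + 45*E (F(E, M) = -3 + ((44*E + ((M + 0)*M)*M) + E) = -3 + ((44*E + (M*M)*M) + E) = -3 + ((44*E + M**2*M) + E) = -3 + ((44*E + M**3) + E) = -3 + ((M**3 + 44*E) + E) = -3 + (M**3 + 45*E) = -3 + M**3 + 45*E)
J(30)*F(29, -48) = 30*(-3 + (-48)**3 + 45*29) = 30*(-3 - 110592 + 1305) = 30*(-109290) = -3278700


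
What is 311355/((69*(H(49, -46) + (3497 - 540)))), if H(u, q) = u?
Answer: 34595/23046 ≈ 1.5011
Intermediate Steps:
311355/((69*(H(49, -46) + (3497 - 540)))) = 311355/((69*(49 + (3497 - 540)))) = 311355/((69*(49 + 2957))) = 311355/((69*3006)) = 311355/207414 = 311355*(1/207414) = 34595/23046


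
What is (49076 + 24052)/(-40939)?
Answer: -73128/40939 ≈ -1.7863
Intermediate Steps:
(49076 + 24052)/(-40939) = 73128*(-1/40939) = -73128/40939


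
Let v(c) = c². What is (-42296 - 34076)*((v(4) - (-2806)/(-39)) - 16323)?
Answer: 48784829788/39 ≈ 1.2509e+9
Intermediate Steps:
(-42296 - 34076)*((v(4) - (-2806)/(-39)) - 16323) = (-42296 - 34076)*((4² - (-2806)/(-39)) - 16323) = -76372*((16 - (-2806)*(-1)/39) - 16323) = -76372*((16 - 61*46/39) - 16323) = -76372*((16 - 2806/39) - 16323) = -76372*(-2182/39 - 16323) = -76372*(-638779/39) = 48784829788/39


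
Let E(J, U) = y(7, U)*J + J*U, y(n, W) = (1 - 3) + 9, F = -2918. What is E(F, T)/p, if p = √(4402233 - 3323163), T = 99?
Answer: -154654*√1079070/539535 ≈ -297.76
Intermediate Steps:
y(n, W) = 7 (y(n, W) = -2 + 9 = 7)
E(J, U) = 7*J + J*U
p = √1079070 ≈ 1038.8
E(F, T)/p = (-2918*(7 + 99))/(√1079070) = (-2918*106)*(√1079070/1079070) = -154654*√1079070/539535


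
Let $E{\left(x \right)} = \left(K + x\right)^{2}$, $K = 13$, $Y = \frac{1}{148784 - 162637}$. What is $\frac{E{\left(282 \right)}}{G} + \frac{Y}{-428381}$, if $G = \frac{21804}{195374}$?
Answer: $\frac{50449264491386882677}{64696414447686} \approx 7.7978 \cdot 10^{5}$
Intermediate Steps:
$G = \frac{10902}{97687}$ ($G = 21804 \cdot \frac{1}{195374} = \frac{10902}{97687} \approx 0.1116$)
$Y = - \frac{1}{13853}$ ($Y = \frac{1}{-13853} = - \frac{1}{13853} \approx -7.2187 \cdot 10^{-5}$)
$E{\left(x \right)} = \left(13 + x\right)^{2}$
$\frac{E{\left(282 \right)}}{G} + \frac{Y}{-428381} = \frac{\left(13 + 282\right)^{2}}{\frac{10902}{97687}} - \frac{1}{13853 \left(-428381\right)} = 295^{2} \cdot \frac{97687}{10902} - - \frac{1}{5934361993} = 87025 \cdot \frac{97687}{10902} + \frac{1}{5934361993} = \frac{8501211175}{10902} + \frac{1}{5934361993} = \frac{50449264491386882677}{64696414447686}$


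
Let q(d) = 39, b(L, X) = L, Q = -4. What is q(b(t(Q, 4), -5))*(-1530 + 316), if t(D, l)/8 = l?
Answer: -47346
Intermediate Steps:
t(D, l) = 8*l
q(b(t(Q, 4), -5))*(-1530 + 316) = 39*(-1530 + 316) = 39*(-1214) = -47346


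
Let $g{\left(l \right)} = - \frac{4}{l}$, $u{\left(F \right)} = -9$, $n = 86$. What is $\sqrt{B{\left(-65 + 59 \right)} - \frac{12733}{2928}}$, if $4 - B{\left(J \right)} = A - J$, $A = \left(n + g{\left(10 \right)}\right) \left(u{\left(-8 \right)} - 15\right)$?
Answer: $\frac{\sqrt{27434875965}}{3660} \approx 45.255$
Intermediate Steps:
$A = - \frac{10272}{5}$ ($A = \left(86 - \frac{4}{10}\right) \left(-9 - 15\right) = \left(86 - \frac{2}{5}\right) \left(-24\right) = \frac{428}{5} \left(-24\right) = - \frac{10272}{5} \approx -2054.4$)
$B{\left(J \right)} = \frac{10292}{5} + J$ ($B{\left(J \right)} = 4 - \left(- \frac{10272}{5} - J\right) = 4 + \left(\frac{10272}{5} + J\right) = \frac{10292}{5} + J$)
$\sqrt{B{\left(-65 + 59 \right)} - \frac{12733}{2928}} = \sqrt{\left(\frac{10292}{5} + \left(-65 + 59\right)\right) - \frac{12733}{2928}} = \sqrt{\left(\frac{10292}{5} - 6\right) - \frac{12733}{2928}} = \sqrt{\frac{10262}{5} - \frac{12733}{2928}} = \sqrt{\frac{29983471}{14640}} = \frac{\sqrt{27434875965}}{3660}$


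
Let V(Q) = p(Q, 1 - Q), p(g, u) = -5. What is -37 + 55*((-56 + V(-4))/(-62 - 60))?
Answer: -19/2 ≈ -9.5000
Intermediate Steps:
V(Q) = -5
-37 + 55*((-56 + V(-4))/(-62 - 60)) = -37 + 55*((-56 - 5)/(-62 - 60)) = -37 + 55*(-61/(-122)) = -37 + 55*(-61*(-1/122)) = -37 + 55*(½) = -37 + 55/2 = -19/2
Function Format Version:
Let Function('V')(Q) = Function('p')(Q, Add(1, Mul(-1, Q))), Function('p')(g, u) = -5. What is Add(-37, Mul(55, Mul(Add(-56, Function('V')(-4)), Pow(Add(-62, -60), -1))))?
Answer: Rational(-19, 2) ≈ -9.5000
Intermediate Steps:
Function('V')(Q) = -5
Add(-37, Mul(55, Mul(Add(-56, Function('V')(-4)), Pow(Add(-62, -60), -1)))) = Add(-37, Mul(55, Mul(Add(-56, -5), Pow(Add(-62, -60), -1)))) = Add(-37, Mul(55, Mul(-61, Pow(-122, -1)))) = Add(-37, Mul(55, Mul(-61, Rational(-1, 122)))) = Add(-37, Mul(55, Rational(1, 2))) = Add(-37, Rational(55, 2)) = Rational(-19, 2)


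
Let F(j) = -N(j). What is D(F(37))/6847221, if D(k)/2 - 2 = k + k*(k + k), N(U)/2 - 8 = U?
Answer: 32224/6847221 ≈ 0.0047061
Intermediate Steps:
N(U) = 16 + 2*U
F(j) = -16 - 2*j (F(j) = -(16 + 2*j) = -16 - 2*j)
D(k) = 4 + 2*k + 4*k**2 (D(k) = 4 + 2*(k + k*(k + k)) = 4 + 2*(k + k*(2*k)) = 4 + 2*(k + 2*k**2) = 4 + (2*k + 4*k**2) = 4 + 2*k + 4*k**2)
D(F(37))/6847221 = (4 + 2*(-16 - 2*37) + 4*(-16 - 2*37)**2)/6847221 = (4 + 2*(-16 - 74) + 4*(-16 - 74)**2)*(1/6847221) = (4 + 2*(-90) + 4*(-90)**2)*(1/6847221) = (4 - 180 + 4*8100)*(1/6847221) = (4 - 180 + 32400)*(1/6847221) = 32224*(1/6847221) = 32224/6847221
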